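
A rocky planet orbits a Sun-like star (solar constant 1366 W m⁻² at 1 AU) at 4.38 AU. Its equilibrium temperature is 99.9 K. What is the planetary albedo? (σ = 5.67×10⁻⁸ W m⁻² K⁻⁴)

Flux at 4.38 AU: S = 1366/4.38² = 71.2 W m⁻².
From T_eq⁴ = S(1−A)/(4σ): 1−A = 4σT_eq⁴/S.
1−A = 4 × 5.67×10⁻⁸ × (99.9)⁴ / 71.2 = 0.317.

A ≈ 0.68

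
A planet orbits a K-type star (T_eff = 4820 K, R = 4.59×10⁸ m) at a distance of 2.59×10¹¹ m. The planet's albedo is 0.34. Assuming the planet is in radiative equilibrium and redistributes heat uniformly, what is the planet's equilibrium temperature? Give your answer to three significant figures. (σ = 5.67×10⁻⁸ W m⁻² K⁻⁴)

T_eq ≈ 129 K

L = 4πR_⋆²σT_⋆⁴ = 4π(4.59×10⁸)² × 5.67×10⁻⁸ × (4820)⁴ = 8.10×10²⁵ W.
S = L/(4πd²) = 96.1 W m⁻².
Energy balance: absorbed = emitted ⇒ πR²·S(1−A) = 4πR²·σT_eq⁴, so T_eq⁴ = S(1−A)/(4σ).
T_eq = [96.1 × 0.66 / (4 × 5.67×10⁻⁸)]^(1/4) = (2.80×10⁸)^(1/4) = 129 K.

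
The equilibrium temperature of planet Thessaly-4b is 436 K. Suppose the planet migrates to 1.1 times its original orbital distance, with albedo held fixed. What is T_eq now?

T_eq ∝ L^(1/4) · d^(−1/2).
T′ = 436 / 1.1^(1/2) = 416 K.

T_eq ≈ 416 K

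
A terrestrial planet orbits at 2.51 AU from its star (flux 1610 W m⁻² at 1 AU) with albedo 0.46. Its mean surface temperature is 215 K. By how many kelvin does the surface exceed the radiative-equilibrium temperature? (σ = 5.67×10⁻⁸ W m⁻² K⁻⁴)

ΔT ≈ 57.9 K

S = 1610/2.51² = 255.6 W m⁻².
T_eq = [S(1−A)/(4σ)]^(1/4) = [255.6×0.54/(4×5.67×10⁻⁸)]^(1/4) = 157.1 K.
ΔT = T_surf − T_eq = 215 − 157.1.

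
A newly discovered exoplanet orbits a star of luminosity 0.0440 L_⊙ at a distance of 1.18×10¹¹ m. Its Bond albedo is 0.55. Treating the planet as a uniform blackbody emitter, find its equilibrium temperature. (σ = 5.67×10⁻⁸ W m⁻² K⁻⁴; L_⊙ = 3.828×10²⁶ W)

T_eq ≈ 118 K

L = 0.0440 × 3.828×10²⁶ = 1.68×10²⁵ W.
Flux: S = L/(4πd²) = 1.68×10²⁵/(4π×(1.18×10¹¹)²) = 96.3 W m⁻².
Energy balance: absorbed = emitted ⇒ πR²·S(1−A) = 4πR²·σT_eq⁴, so T_eq⁴ = S(1−A)/(4σ).
T_eq = [96.3 × 0.45 / (4 × 5.67×10⁻⁸)]^(1/4) = (1.91×10⁸)^(1/4) = 118 K.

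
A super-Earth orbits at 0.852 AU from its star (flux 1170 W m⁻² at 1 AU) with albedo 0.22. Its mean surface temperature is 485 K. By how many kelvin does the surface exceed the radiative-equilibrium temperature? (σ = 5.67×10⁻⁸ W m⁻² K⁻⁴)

S = 1170/0.852² = 1612 W m⁻².
T_eq = [S(1−A)/(4σ)]^(1/4) = [1612×0.78/(4×5.67×10⁻⁸)]^(1/4) = 272.9 K.
ΔT = T_surf − T_eq = 485 − 272.9.

ΔT ≈ 212.1 K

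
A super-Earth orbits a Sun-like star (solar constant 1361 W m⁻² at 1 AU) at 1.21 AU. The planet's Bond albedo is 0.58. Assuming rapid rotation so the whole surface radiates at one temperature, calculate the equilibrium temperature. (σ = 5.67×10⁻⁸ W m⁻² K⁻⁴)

T_eq ≈ 204 K

Flux at 1.21 AU: S = 1361/1.21² = 930 W m⁻².
Energy balance: absorbed = emitted ⇒ πR²·S(1−A) = 4πR²·σT_eq⁴, so T_eq⁴ = S(1−A)/(4σ).
T_eq = [930 × 0.42 / (4 × 5.67×10⁻⁸)]^(1/4) = (1.72×10⁹)^(1/4) = 204 K.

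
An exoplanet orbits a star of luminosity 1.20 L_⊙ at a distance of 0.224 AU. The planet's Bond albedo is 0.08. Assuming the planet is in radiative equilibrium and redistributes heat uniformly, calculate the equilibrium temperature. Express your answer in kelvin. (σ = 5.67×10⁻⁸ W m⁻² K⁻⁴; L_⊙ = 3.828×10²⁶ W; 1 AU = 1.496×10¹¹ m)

d = 0.224 AU = 3.35×10¹⁰ m.
L = 1.20 × 3.828×10²⁶ = 4.59×10²⁶ W.
Flux: S = L/(4πd²) = 4.59×10²⁶/(4π×(3.35×10¹⁰)²) = 3.26×10⁴ W m⁻².
Energy balance: absorbed = emitted ⇒ πR²·S(1−A) = 4πR²·σT_eq⁴, so T_eq⁴ = S(1−A)/(4σ).
T_eq = [3.26×10⁴ × 0.92 / (4 × 5.67×10⁻⁸)]^(1/4) = (1.32×10¹¹)^(1/4) = 603 K.

T_eq ≈ 603 K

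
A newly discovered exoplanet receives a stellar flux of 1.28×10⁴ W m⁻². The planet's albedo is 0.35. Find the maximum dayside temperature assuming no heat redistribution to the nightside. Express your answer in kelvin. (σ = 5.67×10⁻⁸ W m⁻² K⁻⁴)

T_ss ≈ 619 K

With no redistribution each surface element balances locally: S(1−A) = σT⁴.
T = [1.28×10⁴ × 0.65 / 5.67×10⁻⁸]^(1/4) = (1.47×10¹¹)^(1/4) = 619 K.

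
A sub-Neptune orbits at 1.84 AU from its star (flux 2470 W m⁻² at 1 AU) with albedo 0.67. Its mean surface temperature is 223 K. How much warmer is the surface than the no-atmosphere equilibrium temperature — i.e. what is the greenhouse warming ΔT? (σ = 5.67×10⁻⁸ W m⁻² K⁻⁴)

ΔT ≈ 42.5 K

S = 2470/1.84² = 729.6 W m⁻².
T_eq = [S(1−A)/(4σ)]^(1/4) = [729.6×0.33/(4×5.67×10⁻⁸)]^(1/4) = 180.5 K.
ΔT = T_surf − T_eq = 223 − 180.5.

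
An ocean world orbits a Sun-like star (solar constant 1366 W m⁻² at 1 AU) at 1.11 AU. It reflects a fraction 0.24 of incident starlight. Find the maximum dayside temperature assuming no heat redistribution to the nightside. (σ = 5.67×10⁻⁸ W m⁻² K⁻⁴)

Flux at 1.11 AU: S = 1366/1.11² = 1110 W m⁻².
With no redistribution each surface element balances locally: S(1−A) = σT⁴.
T = [1110 × 0.76 / 5.67×10⁻⁸]^(1/4) = (1.49×10¹⁰)^(1/4) = 349 K.

T_ss ≈ 349 K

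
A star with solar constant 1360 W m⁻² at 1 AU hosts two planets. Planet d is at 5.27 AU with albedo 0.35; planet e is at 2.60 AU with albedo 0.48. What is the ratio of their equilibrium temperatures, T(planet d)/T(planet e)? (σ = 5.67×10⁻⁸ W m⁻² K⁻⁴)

T_eq = [S₀(1−A)/(4σd²)]^(1/4), so T ∝ (1−A)^(1/4) / √d.
T₁ = [1360×0.65/(4×5.67×10⁻⁸×5.27²)]^(1/4) = 108.84 K.
T₂ = [1360×0.52/(4×5.67×10⁻⁸×2.60²)]^(1/4) = 146.55 K.

T₁/T₂ ≈ 0.743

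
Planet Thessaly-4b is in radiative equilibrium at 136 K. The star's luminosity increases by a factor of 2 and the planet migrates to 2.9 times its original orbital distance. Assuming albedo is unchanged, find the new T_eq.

T_eq ∝ L^(1/4) · d^(−1/2).
T′ = 136 × 2^(1/4) / 2.9^(1/2) = 95.0 K.

T_eq ≈ 95.0 K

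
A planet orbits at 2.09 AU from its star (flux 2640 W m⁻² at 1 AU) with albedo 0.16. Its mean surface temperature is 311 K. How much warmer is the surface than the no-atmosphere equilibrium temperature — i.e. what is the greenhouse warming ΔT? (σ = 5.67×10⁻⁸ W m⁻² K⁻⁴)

S = 2640/2.09² = 604.4 W m⁻².
T_eq = [S(1−A)/(4σ)]^(1/4) = [604.4×0.84/(4×5.67×10⁻⁸)]^(1/4) = 217.5 K.
ΔT = T_surf − T_eq = 311 − 217.5.

ΔT ≈ 93.5 K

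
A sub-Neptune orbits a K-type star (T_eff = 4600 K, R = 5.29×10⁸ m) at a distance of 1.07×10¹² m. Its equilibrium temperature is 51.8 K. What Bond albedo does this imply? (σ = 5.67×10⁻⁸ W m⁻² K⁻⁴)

A ≈ 0.74

L = 4πR_⋆²σT_⋆⁴ = 4π(5.29×10⁸)² × 5.67×10⁻⁸ × (4600)⁴ = 8.93×10²⁵ W.
S = L/(4πd²) = 6.21 W m⁻².
From T_eq⁴ = S(1−A)/(4σ): 1−A = 4σT_eq⁴/S.
1−A = 4 × 5.67×10⁻⁸ × (51.8)⁴ / 6.21 = 0.263.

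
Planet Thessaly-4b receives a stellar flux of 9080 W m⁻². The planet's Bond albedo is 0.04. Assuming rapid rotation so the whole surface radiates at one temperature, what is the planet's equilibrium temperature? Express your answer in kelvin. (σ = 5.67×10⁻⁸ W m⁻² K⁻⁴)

Energy balance: absorbed = emitted ⇒ πR²·S(1−A) = 4πR²·σT_eq⁴, so T_eq⁴ = S(1−A)/(4σ).
T_eq = [9080 × 0.96 / (4 × 5.67×10⁻⁸)]^(1/4) = (3.84×10¹⁰)^(1/4) = 443 K.

T_eq ≈ 443 K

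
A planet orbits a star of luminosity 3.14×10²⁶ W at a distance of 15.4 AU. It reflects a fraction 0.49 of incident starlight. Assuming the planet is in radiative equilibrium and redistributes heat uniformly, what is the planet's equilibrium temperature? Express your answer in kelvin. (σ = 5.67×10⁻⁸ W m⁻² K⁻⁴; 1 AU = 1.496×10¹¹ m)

d = 15.4 AU = 2.30×10¹² m.
Flux: S = L/(4πd²) = 3.14×10²⁶/(4π×(2.30×10¹²)²) = 4.71 W m⁻².
Energy balance: absorbed = emitted ⇒ πR²·S(1−A) = 4πR²·σT_eq⁴, so T_eq⁴ = S(1−A)/(4σ).
T_eq = [4.71 × 0.51 / (4 × 5.67×10⁻⁸)]^(1/4) = (1.06×10⁷)^(1/4) = 57.0 K.

T_eq ≈ 57.0 K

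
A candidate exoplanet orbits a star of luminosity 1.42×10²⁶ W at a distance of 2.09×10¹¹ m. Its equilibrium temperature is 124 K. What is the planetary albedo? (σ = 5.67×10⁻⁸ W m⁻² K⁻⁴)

A ≈ 0.79

Flux: S = L/(4πd²) = 1.42×10²⁶/(4π×(2.09×10¹¹)²) = 259 W m⁻².
From T_eq⁴ = S(1−A)/(4σ): 1−A = 4σT_eq⁴/S.
1−A = 4 × 5.67×10⁻⁸ × (124)⁴ / 259 = 0.207.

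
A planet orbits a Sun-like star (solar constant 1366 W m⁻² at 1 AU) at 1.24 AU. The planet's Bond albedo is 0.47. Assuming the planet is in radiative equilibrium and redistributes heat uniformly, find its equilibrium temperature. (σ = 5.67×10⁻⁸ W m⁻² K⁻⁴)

Flux at 1.24 AU: S = 1366/1.24² = 888 W m⁻².
Energy balance: absorbed = emitted ⇒ πR²·S(1−A) = 4πR²·σT_eq⁴, so T_eq⁴ = S(1−A)/(4σ).
T_eq = [888 × 0.53 / (4 × 5.67×10⁻⁸)]^(1/4) = (2.08×10⁹)^(1/4) = 213 K.

T_eq ≈ 213 K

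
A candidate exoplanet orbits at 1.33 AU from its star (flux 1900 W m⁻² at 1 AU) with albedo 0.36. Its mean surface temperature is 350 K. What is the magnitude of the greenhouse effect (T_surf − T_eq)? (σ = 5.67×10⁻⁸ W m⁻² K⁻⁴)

S = 1900/1.33² = 1074 W m⁻².
T_eq = [S(1−A)/(4σ)]^(1/4) = [1074×0.64/(4×5.67×10⁻⁸)]^(1/4) = 234.6 K.
ΔT = T_surf − T_eq = 350 − 234.6.

ΔT ≈ 115.4 K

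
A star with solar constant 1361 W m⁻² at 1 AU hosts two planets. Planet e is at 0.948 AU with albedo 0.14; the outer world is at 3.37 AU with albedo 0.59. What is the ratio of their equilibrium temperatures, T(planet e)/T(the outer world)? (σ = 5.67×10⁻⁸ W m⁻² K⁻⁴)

T_eq = [S₀(1−A)/(4σd²)]^(1/4), so T ∝ (1−A)^(1/4) / √d.
T₁ = [1361×0.86/(4×5.67×10⁻⁸×0.948²)]^(1/4) = 275.28 K.
T₂ = [1361×0.41/(4×5.67×10⁻⁸×3.37²)]^(1/4) = 121.32 K.

T₁/T₂ ≈ 2.269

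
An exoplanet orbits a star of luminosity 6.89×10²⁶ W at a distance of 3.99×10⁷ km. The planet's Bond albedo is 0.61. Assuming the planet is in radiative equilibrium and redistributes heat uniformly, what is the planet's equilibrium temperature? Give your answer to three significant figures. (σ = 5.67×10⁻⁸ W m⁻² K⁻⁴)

d = 3.99×10⁷ km = 3.99×10¹⁰ m.
Flux: S = L/(4πd²) = 6.89×10²⁶/(4π×(3.99×10¹⁰)²) = 3.44×10⁴ W m⁻².
Energy balance: absorbed = emitted ⇒ πR²·S(1−A) = 4πR²·σT_eq⁴, so T_eq⁴ = S(1−A)/(4σ).
T_eq = [3.44×10⁴ × 0.39 / (4 × 5.67×10⁻⁸)]^(1/4) = (5.92×10¹⁰)^(1/4) = 493 K.

T_eq ≈ 493 K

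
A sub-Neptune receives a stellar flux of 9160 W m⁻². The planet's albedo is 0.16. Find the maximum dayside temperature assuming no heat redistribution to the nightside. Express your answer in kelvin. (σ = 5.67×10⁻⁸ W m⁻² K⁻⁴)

T_ss ≈ 607 K

With no redistribution each surface element balances locally: S(1−A) = σT⁴.
T = [9160 × 0.84 / 5.67×10⁻⁸]^(1/4) = (1.36×10¹¹)^(1/4) = 607 K.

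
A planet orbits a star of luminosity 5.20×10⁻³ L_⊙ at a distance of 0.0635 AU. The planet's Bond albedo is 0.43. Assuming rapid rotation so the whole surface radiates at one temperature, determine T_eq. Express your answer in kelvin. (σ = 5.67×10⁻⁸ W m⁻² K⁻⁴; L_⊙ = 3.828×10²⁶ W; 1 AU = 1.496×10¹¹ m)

d = 0.0635 AU = 9.50×10⁹ m.
L = 5.20×10⁻³ × 3.828×10²⁶ = 1.99×10²⁴ W.
Flux: S = L/(4πd²) = 1.99×10²⁴/(4π×(9.50×10⁹)²) = 1760 W m⁻².
Energy balance: absorbed = emitted ⇒ πR²·S(1−A) = 4πR²·σT_eq⁴, so T_eq⁴ = S(1−A)/(4σ).
T_eq = [1760 × 0.57 / (4 × 5.67×10⁻⁸)]^(1/4) = (4.41×10⁹)^(1/4) = 258 K.

T_eq ≈ 258 K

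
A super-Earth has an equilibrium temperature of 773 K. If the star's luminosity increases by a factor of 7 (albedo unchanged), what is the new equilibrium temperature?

T_eq ∝ L^(1/4) · d^(−1/2).
T′ = 773 × 7^(1/4) = 1260 K.

T_eq ≈ 1260 K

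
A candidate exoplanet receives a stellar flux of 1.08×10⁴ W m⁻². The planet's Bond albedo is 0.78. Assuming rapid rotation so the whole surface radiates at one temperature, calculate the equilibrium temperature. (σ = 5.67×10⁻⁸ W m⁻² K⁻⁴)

T_eq ≈ 320 K

Energy balance: absorbed = emitted ⇒ πR²·S(1−A) = 4πR²·σT_eq⁴, so T_eq⁴ = S(1−A)/(4σ).
T_eq = [1.08×10⁴ × 0.22 / (4 × 5.67×10⁻⁸)]^(1/4) = (1.05×10¹⁰)^(1/4) = 320 K.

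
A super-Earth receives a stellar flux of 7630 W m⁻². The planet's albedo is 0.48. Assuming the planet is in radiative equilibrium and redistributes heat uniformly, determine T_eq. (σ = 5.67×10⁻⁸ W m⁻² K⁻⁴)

T_eq ≈ 364 K

Energy balance: absorbed = emitted ⇒ πR²·S(1−A) = 4πR²·σT_eq⁴, so T_eq⁴ = S(1−A)/(4σ).
T_eq = [7630 × 0.52 / (4 × 5.67×10⁻⁸)]^(1/4) = (1.75×10¹⁰)^(1/4) = 364 K.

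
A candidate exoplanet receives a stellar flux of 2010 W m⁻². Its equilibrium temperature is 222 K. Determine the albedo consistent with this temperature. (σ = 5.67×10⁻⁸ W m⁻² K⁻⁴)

From T_eq⁴ = S(1−A)/(4σ): 1−A = 4σT_eq⁴/S.
1−A = 4 × 5.67×10⁻⁸ × (222)⁴ / 2010 = 0.274.

A ≈ 0.73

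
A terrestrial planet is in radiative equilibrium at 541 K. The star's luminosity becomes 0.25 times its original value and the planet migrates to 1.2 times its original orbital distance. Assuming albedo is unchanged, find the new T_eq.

T_eq ∝ L^(1/4) · d^(−1/2).
T′ = 541 × 0.25^(1/4) / 1.2^(1/2) = 349 K.

T_eq ≈ 349 K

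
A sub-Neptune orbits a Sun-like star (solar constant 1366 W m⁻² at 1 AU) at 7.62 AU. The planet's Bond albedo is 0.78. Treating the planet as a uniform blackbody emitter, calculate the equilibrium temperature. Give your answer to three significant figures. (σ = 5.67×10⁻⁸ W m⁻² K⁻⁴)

Flux at 7.62 AU: S = 1366/7.62² = 23.5 W m⁻².
Energy balance: absorbed = emitted ⇒ πR²·S(1−A) = 4πR²·σT_eq⁴, so T_eq⁴ = S(1−A)/(4σ).
T_eq = [23.5 × 0.22 / (4 × 5.67×10⁻⁸)]^(1/4) = (2.28×10⁷)^(1/4) = 69.1 K.

T_eq ≈ 69.1 K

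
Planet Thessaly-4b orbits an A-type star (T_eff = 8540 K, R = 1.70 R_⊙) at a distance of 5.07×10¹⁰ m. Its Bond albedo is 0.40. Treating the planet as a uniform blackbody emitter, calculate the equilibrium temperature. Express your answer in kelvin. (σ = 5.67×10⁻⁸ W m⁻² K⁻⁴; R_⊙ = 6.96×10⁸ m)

R_⋆ = 1.70 × 6.96×10⁸ = 1.18×10⁹ m.
L = 4πR_⋆²σT_⋆⁴ = 4π(1.18×10⁹)² × 5.67×10⁻⁸ × (8540)⁴ = 5.31×10²⁷ W.
S = L/(4πd²) = 1.64×10⁵ W m⁻².
Energy balance: absorbed = emitted ⇒ πR²·S(1−A) = 4πR²·σT_eq⁴, so T_eq⁴ = S(1−A)/(4σ).
T_eq = [1.64×10⁵ × 0.60 / (4 × 5.67×10⁻⁸)]^(1/4) = (4.35×10¹¹)^(1/4) = 812 K.

T_eq ≈ 812 K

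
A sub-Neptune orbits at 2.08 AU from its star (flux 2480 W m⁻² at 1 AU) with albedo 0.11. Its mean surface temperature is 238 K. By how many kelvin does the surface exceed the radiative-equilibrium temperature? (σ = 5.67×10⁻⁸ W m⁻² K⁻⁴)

S = 2480/2.08² = 573.2 W m⁻².
T_eq = [S(1−A)/(4σ)]^(1/4) = [573.2×0.89/(4×5.67×10⁻⁸)]^(1/4) = 217.8 K.
ΔT = T_surf − T_eq = 238 − 217.8.

ΔT ≈ 20.2 K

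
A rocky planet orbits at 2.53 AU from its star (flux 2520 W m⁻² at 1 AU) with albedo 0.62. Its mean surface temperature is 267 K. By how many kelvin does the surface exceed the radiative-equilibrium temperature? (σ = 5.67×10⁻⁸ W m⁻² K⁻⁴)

ΔT ≈ 106.7 K

S = 2520/2.53² = 393.7 W m⁻².
T_eq = [S(1−A)/(4σ)]^(1/4) = [393.7×0.38/(4×5.67×10⁻⁸)]^(1/4) = 160.3 K.
ΔT = T_surf − T_eq = 267 − 160.3.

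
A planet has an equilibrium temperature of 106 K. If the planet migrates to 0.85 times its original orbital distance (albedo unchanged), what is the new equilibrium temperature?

T_eq ≈ 115 K

T_eq ∝ L^(1/4) · d^(−1/2).
T′ = 106 / 0.85^(1/2) = 115 K.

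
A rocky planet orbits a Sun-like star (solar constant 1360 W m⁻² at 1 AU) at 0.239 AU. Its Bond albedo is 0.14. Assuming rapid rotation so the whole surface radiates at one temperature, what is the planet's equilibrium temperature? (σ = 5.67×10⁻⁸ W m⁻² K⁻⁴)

Flux at 0.239 AU: S = 1360/0.239² = 2.38×10⁴ W m⁻².
Energy balance: absorbed = emitted ⇒ πR²·S(1−A) = 4πR²·σT_eq⁴, so T_eq⁴ = S(1−A)/(4σ).
T_eq = [2.38×10⁴ × 0.86 / (4 × 5.67×10⁻⁸)]^(1/4) = (9.03×10¹⁰)^(1/4) = 548 K.

T_eq ≈ 548 K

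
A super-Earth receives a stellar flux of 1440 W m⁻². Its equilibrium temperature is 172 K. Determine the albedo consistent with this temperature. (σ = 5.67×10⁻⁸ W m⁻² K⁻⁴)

A ≈ 0.86

From T_eq⁴ = S(1−A)/(4σ): 1−A = 4σT_eq⁴/S.
1−A = 4 × 5.67×10⁻⁸ × (172)⁴ / 1440 = 0.138.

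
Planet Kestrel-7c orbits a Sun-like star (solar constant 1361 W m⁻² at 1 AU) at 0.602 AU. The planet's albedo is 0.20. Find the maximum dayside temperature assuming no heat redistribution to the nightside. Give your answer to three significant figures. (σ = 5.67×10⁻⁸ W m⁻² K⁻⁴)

Flux at 0.602 AU: S = 1361/0.602² = 3760 W m⁻².
With no redistribution each surface element balances locally: S(1−A) = σT⁴.
T = [3760 × 0.80 / 5.67×10⁻⁸]^(1/4) = (5.30×10¹⁰)^(1/4) = 480 K.

T_ss ≈ 480 K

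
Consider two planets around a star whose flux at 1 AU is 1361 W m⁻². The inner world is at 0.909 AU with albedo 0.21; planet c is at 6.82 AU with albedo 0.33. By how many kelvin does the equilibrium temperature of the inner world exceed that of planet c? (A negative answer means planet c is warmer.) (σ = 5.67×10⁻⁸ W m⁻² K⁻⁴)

T_eq = [S₀(1−A)/(4σd²)]^(1/4), so T ∝ (1−A)^(1/4) / √d.
T₁ = [1361×0.79/(4×5.67×10⁻⁸×0.909²)]^(1/4) = 275.22 K.
T₂ = [1361×0.67/(4×5.67×10⁻⁸×6.82²)]^(1/4) = 96.42 K.

ΔT ≈ 178.8 K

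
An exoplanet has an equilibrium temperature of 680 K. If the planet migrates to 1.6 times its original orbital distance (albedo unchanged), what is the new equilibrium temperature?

T_eq ∝ L^(1/4) · d^(−1/2).
T′ = 680 / 1.6^(1/2) = 538 K.

T_eq ≈ 538 K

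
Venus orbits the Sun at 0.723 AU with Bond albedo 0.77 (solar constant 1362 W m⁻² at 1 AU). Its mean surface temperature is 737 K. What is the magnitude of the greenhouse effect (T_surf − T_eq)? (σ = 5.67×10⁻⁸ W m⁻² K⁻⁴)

S = 1362/0.723² = 2606 W m⁻².
T_eq = [S(1−A)/(4σ)]^(1/4) = [2606×0.23/(4×5.67×10⁻⁸)]^(1/4) = 226.7 K.
ΔT = T_surf − T_eq = 737 − 226.7.

ΔT ≈ 510.3 K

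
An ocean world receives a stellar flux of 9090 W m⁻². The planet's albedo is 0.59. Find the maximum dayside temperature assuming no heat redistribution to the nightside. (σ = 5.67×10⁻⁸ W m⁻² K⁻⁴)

With no redistribution each surface element balances locally: S(1−A) = σT⁴.
T = [9090 × 0.41 / 5.67×10⁻⁸]^(1/4) = (6.57×10¹⁰)^(1/4) = 506 K.

T_ss ≈ 506 K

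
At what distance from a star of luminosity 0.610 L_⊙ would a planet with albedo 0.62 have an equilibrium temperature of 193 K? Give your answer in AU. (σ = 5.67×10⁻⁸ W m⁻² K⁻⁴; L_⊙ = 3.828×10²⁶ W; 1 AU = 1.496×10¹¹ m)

d ≈ 1.00 AU

L = 0.610 × 3.828×10²⁶ = 2.34×10²⁶ W.
From T_eq⁴ = L(1−A)/(16πσd²): d = √[L(1−A)/(16πσT_eq⁴)].
d = √[2.34×10²⁶ × 0.38 / (16π × 5.67×10⁻⁸ × (193)⁴)] = 1.50×10¹¹ m = 1.00 AU.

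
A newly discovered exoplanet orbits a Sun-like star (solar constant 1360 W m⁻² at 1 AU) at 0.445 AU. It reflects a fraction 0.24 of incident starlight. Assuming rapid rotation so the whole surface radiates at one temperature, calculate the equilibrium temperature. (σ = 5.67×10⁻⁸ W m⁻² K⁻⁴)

T_eq ≈ 389 K

Flux at 0.445 AU: S = 1360/0.445² = 6870 W m⁻².
Energy balance: absorbed = emitted ⇒ πR²·S(1−A) = 4πR²·σT_eq⁴, so T_eq⁴ = S(1−A)/(4σ).
T_eq = [6870 × 0.76 / (4 × 5.67×10⁻⁸)]^(1/4) = (2.30×10¹⁰)^(1/4) = 389 K.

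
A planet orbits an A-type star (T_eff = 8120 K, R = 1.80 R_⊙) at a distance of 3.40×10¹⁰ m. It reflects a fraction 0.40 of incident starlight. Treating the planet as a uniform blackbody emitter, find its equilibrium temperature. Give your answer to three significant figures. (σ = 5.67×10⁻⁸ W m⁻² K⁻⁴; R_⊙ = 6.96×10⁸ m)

T_eq ≈ 970 K

R_⋆ = 1.80 × 6.96×10⁸ = 1.25×10⁹ m.
L = 4πR_⋆²σT_⋆⁴ = 4π(1.25×10⁹)² × 5.67×10⁻⁸ × (8120)⁴ = 4.86×10²⁷ W.
S = L/(4πd²) = 3.35×10⁵ W m⁻².
Energy balance: absorbed = emitted ⇒ πR²·S(1−A) = 4πR²·σT_eq⁴, so T_eq⁴ = S(1−A)/(4σ).
T_eq = [3.35×10⁵ × 0.60 / (4 × 5.67×10⁻⁸)]^(1/4) = (8.85×10¹¹)^(1/4) = 970 K.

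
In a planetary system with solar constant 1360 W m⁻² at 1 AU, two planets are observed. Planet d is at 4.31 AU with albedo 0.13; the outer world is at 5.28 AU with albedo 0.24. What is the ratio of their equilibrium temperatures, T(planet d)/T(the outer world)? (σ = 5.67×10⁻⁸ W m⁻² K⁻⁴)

T₁/T₂ ≈ 1.145

T_eq = [S₀(1−A)/(4σd²)]^(1/4), so T ∝ (1−A)^(1/4) / √d.
T₁ = [1360×0.87/(4×5.67×10⁻⁸×4.31²)]^(1/4) = 129.45 K.
T₂ = [1360×0.76/(4×5.67×10⁻⁸×5.28²)]^(1/4) = 113.07 K.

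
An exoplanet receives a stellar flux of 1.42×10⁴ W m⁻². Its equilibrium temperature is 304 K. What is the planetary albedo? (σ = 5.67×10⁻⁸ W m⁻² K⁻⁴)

A ≈ 0.86

From T_eq⁴ = S(1−A)/(4σ): 1−A = 4σT_eq⁴/S.
1−A = 4 × 5.67×10⁻⁸ × (304)⁴ / 1.42×10⁴ = 0.136.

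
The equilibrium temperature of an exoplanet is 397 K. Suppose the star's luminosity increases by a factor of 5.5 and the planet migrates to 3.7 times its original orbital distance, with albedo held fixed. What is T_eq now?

T_eq ≈ 316 K

T_eq ∝ L^(1/4) · d^(−1/2).
T′ = 397 × 5.5^(1/4) / 3.7^(1/2) = 316 K.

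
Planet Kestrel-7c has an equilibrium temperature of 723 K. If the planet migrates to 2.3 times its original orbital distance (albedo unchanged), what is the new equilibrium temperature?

T_eq ≈ 477 K

T_eq ∝ L^(1/4) · d^(−1/2).
T′ = 723 / 2.3^(1/2) = 477 K.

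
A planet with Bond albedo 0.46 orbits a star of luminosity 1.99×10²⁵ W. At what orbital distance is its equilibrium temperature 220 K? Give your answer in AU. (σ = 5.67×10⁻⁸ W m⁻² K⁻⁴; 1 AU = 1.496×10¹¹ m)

d ≈ 0.268 AU

From T_eq⁴ = L(1−A)/(16πσd²): d = √[L(1−A)/(16πσT_eq⁴)].
d = √[1.99×10²⁵ × 0.54 / (16π × 5.67×10⁻⁸ × (220)⁴)] = 4.01×10¹⁰ m = 0.268 AU.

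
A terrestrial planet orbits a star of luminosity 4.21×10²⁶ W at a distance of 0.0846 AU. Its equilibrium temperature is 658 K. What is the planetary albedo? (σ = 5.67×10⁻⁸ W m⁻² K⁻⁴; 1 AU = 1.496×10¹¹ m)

A ≈ 0.80

d = 0.0846 AU = 1.27×10¹⁰ m.
Flux: S = L/(4πd²) = 4.21×10²⁶/(4π×(1.27×10¹⁰)²) = 2.09×10⁵ W m⁻².
From T_eq⁴ = S(1−A)/(4σ): 1−A = 4σT_eq⁴/S.
1−A = 4 × 5.67×10⁻⁸ × (658)⁴ / 2.09×10⁵ = 0.203.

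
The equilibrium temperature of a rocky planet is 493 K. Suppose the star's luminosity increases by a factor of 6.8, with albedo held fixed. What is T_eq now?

T_eq ∝ L^(1/4) · d^(−1/2).
T′ = 493 × 6.8^(1/4) = 796 K.

T_eq ≈ 796 K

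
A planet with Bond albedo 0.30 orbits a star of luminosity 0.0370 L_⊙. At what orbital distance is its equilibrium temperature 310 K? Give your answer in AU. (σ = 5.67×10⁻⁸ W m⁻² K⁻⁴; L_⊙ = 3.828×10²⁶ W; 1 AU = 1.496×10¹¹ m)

L = 0.0370 × 3.828×10²⁶ = 1.42×10²⁵ W.
From T_eq⁴ = L(1−A)/(16πσd²): d = √[L(1−A)/(16πσT_eq⁴)].
d = √[1.42×10²⁵ × 0.70 / (16π × 5.67×10⁻⁸ × (310)⁴)] = 1.94×10¹⁰ m = 0.130 AU.

d ≈ 0.130 AU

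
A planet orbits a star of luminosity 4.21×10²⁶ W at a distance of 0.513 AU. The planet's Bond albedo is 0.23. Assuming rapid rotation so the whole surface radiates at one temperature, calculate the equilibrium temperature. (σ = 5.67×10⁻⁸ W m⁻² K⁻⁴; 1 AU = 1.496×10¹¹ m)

T_eq ≈ 373 K

d = 0.513 AU = 7.67×10¹⁰ m.
Flux: S = L/(4πd²) = 4.21×10²⁶/(4π×(7.67×10¹⁰)²) = 5690 W m⁻².
Energy balance: absorbed = emitted ⇒ πR²·S(1−A) = 4πR²·σT_eq⁴, so T_eq⁴ = S(1−A)/(4σ).
T_eq = [5690 × 0.77 / (4 × 5.67×10⁻⁸)]^(1/4) = (1.93×10¹⁰)^(1/4) = 373 K.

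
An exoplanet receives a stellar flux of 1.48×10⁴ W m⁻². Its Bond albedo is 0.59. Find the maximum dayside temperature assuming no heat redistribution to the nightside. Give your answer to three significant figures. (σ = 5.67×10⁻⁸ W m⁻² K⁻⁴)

T_ss ≈ 572 K

With no redistribution each surface element balances locally: S(1−A) = σT⁴.
T = [1.48×10⁴ × 0.41 / 5.67×10⁻⁸]^(1/4) = (1.07×10¹¹)^(1/4) = 572 K.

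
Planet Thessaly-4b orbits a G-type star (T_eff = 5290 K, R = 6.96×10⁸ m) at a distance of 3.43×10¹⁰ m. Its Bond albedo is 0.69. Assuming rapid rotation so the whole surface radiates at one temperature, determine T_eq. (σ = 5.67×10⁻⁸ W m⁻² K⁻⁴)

T_eq ≈ 398 K

L = 4πR_⋆²σT_⋆⁴ = 4π(6.96×10⁸)² × 5.67×10⁻⁸ × (5290)⁴ = 2.70×10²⁶ W.
S = L/(4πd²) = 1.83×10⁴ W m⁻².
Energy balance: absorbed = emitted ⇒ πR²·S(1−A) = 4πR²·σT_eq⁴, so T_eq⁴ = S(1−A)/(4σ).
T_eq = [1.83×10⁴ × 0.31 / (4 × 5.67×10⁻⁸)]^(1/4) = (2.50×10¹⁰)^(1/4) = 398 K.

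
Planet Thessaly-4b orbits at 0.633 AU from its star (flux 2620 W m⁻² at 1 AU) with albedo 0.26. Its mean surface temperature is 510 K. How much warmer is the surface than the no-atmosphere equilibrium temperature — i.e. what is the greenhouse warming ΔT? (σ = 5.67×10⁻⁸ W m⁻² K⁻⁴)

S = 2620/0.633² = 6539 W m⁻².
T_eq = [S(1−A)/(4σ)]^(1/4) = [6539×0.74/(4×5.67×10⁻⁸)]^(1/4) = 382.2 K.
ΔT = T_surf − T_eq = 510 − 382.2.

ΔT ≈ 127.8 K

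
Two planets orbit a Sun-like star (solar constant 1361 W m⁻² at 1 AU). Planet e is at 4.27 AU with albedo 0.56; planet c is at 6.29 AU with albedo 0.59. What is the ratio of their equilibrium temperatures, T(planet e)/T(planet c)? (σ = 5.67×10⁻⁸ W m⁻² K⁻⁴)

T₁/T₂ ≈ 1.235

T_eq = [S₀(1−A)/(4σd²)]^(1/4), so T ∝ (1−A)^(1/4) / √d.
T₁ = [1361×0.44/(4×5.67×10⁻⁸×4.27²)]^(1/4) = 109.70 K.
T₂ = [1361×0.41/(4×5.67×10⁻⁸×6.29²)]^(1/4) = 88.80 K.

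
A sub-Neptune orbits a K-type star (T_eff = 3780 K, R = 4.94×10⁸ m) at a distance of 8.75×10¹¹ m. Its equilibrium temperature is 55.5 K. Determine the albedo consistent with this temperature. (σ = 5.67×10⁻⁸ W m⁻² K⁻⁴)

A ≈ 0.42

L = 4πR_⋆²σT_⋆⁴ = 4π(4.94×10⁸)² × 5.67×10⁻⁸ × (3780)⁴ = 3.55×10²⁵ W.
S = L/(4πd²) = 3.69 W m⁻².
From T_eq⁴ = S(1−A)/(4σ): 1−A = 4σT_eq⁴/S.
1−A = 4 × 5.67×10⁻⁸ × (55.5)⁴ / 3.69 = 0.583.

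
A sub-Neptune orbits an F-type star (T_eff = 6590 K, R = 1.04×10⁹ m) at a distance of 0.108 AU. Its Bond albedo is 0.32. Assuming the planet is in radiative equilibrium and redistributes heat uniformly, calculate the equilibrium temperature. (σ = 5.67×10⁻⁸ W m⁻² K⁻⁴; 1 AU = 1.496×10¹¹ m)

d = 0.108 AU = 1.62×10¹⁰ m.
L = 4πR_⋆²σT_⋆⁴ = 4π(1.04×10⁹)² × 5.67×10⁻⁸ × (6590)⁴ = 1.45×10²⁷ W.
S = L/(4πd²) = 4.43×10⁵ W m⁻².
Energy balance: absorbed = emitted ⇒ πR²·S(1−A) = 4πR²·σT_eq⁴, so T_eq⁴ = S(1−A)/(4σ).
T_eq = [4.43×10⁵ × 0.68 / (4 × 5.67×10⁻⁸)]^(1/4) = (1.33×10¹²)^(1/4) = 1070 K.

T_eq ≈ 1070 K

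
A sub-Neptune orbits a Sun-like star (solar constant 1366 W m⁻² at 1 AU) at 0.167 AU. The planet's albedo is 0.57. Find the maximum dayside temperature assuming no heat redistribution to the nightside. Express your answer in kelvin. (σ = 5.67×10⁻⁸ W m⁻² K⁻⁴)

Flux at 0.167 AU: S = 1366/0.167² = 4.90×10⁴ W m⁻².
With no redistribution each surface element balances locally: S(1−A) = σT⁴.
T = [4.90×10⁴ × 0.43 / 5.67×10⁻⁸]^(1/4) = (3.71×10¹¹)^(1/4) = 781 K.

T_ss ≈ 781 K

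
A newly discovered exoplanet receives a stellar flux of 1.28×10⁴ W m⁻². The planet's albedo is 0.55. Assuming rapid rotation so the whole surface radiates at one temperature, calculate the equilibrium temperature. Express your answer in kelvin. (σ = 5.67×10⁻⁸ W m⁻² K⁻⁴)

T_eq ≈ 399 K

Energy balance: absorbed = emitted ⇒ πR²·S(1−A) = 4πR²·σT_eq⁴, so T_eq⁴ = S(1−A)/(4σ).
T_eq = [1.28×10⁴ × 0.45 / (4 × 5.67×10⁻⁸)]^(1/4) = (2.54×10¹⁰)^(1/4) = 399 K.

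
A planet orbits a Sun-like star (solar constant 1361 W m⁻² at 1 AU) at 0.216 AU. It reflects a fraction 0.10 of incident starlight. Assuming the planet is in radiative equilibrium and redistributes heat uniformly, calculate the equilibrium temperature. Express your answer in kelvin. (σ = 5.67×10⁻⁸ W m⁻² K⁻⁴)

T_eq ≈ 583 K

Flux at 0.216 AU: S = 1361/0.216² = 2.92×10⁴ W m⁻².
Energy balance: absorbed = emitted ⇒ πR²·S(1−A) = 4πR²·σT_eq⁴, so T_eq⁴ = S(1−A)/(4σ).
T_eq = [2.92×10⁴ × 0.90 / (4 × 5.67×10⁻⁸)]^(1/4) = (1.16×10¹¹)^(1/4) = 583 K.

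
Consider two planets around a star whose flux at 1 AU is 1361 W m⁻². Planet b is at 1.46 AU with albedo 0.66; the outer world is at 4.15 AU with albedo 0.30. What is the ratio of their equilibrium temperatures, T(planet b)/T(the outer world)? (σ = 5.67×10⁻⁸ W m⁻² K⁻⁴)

T₁/T₂ ≈ 1.407

T_eq = [S₀(1−A)/(4σd²)]^(1/4), so T ∝ (1−A)^(1/4) / √d.
T₁ = [1361×0.34/(4×5.67×10⁻⁸×1.46²)]^(1/4) = 175.89 K.
T₂ = [1361×0.70/(4×5.67×10⁻⁸×4.15²)]^(1/4) = 124.97 K.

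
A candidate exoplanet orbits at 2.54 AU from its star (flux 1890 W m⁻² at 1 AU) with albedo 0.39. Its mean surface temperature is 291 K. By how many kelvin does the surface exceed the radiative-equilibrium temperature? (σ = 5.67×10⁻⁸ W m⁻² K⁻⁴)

ΔT ≈ 123.5 K

S = 1890/2.54² = 293.0 W m⁻².
T_eq = [S(1−A)/(4σ)]^(1/4) = [293.0×0.61/(4×5.67×10⁻⁸)]^(1/4) = 167.5 K.
ΔT = T_surf − T_eq = 291 − 167.5.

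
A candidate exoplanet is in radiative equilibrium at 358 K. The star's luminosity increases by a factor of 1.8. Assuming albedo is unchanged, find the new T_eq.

T_eq ∝ L^(1/4) · d^(−1/2).
T′ = 358 × 1.8^(1/4) = 415 K.

T_eq ≈ 415 K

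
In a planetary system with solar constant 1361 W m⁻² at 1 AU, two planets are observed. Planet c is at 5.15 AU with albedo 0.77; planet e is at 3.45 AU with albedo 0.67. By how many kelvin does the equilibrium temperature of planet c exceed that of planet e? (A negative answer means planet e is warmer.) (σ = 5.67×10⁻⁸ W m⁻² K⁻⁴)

T_eq = [S₀(1−A)/(4σd²)]^(1/4), so T ∝ (1−A)^(1/4) / √d.
T₁ = [1361×0.23/(4×5.67×10⁻⁸×5.15²)]^(1/4) = 84.93 K.
T₂ = [1361×0.33/(4×5.67×10⁻⁸×3.45²)]^(1/4) = 113.57 K.

ΔT ≈ -28.6 K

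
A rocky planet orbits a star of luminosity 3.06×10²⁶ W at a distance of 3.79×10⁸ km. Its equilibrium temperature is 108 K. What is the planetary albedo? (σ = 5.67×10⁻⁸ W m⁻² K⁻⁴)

A ≈ 0.82

d = 3.79×10⁸ km = 3.79×10¹¹ m.
Flux: S = L/(4πd²) = 3.06×10²⁶/(4π×(3.79×10¹¹)²) = 170 W m⁻².
From T_eq⁴ = S(1−A)/(4σ): 1−A = 4σT_eq⁴/S.
1−A = 4 × 5.67×10⁻⁸ × (108)⁴ / 170 = 0.182.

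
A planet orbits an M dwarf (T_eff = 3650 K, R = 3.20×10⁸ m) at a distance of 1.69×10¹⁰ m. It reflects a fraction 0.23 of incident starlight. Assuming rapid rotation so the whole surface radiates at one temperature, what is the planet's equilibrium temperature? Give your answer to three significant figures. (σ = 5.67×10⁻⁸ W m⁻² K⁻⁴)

L = 4πR_⋆²σT_⋆⁴ = 4π(3.20×10⁸)² × 5.67×10⁻⁸ × (3650)⁴ = 1.29×10²⁵ W.
S = L/(4πd²) = 3610 W m⁻².
Energy balance: absorbed = emitted ⇒ πR²·S(1−A) = 4πR²·σT_eq⁴, so T_eq⁴ = S(1−A)/(4σ).
T_eq = [3610 × 0.77 / (4 × 5.67×10⁻⁸)]^(1/4) = (1.22×10¹⁰)^(1/4) = 333 K.

T_eq ≈ 333 K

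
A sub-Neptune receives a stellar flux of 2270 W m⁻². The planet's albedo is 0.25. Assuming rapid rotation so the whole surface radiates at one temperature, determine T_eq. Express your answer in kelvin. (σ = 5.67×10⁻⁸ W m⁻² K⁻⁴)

Energy balance: absorbed = emitted ⇒ πR²·S(1−A) = 4πR²·σT_eq⁴, so T_eq⁴ = S(1−A)/(4σ).
T_eq = [2270 × 0.75 / (4 × 5.67×10⁻⁸)]^(1/4) = (7.51×10⁹)^(1/4) = 294 K.

T_eq ≈ 294 K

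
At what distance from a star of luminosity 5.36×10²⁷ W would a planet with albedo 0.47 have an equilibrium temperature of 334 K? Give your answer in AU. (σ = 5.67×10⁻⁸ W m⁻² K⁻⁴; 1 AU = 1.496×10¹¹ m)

d ≈ 1.89 AU

From T_eq⁴ = L(1−A)/(16πσd²): d = √[L(1−A)/(16πσT_eq⁴)].
d = √[5.36×10²⁷ × 0.53 / (16π × 5.67×10⁻⁸ × (334)⁴)] = 2.83×10¹¹ m = 1.89 AU.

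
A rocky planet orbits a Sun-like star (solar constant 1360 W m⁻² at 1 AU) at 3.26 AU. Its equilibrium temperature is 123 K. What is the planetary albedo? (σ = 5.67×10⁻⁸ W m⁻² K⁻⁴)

Flux at 3.26 AU: S = 1360/3.26² = 128 W m⁻².
From T_eq⁴ = S(1−A)/(4σ): 1−A = 4σT_eq⁴/S.
1−A = 4 × 5.67×10⁻⁸ × (123)⁴ / 128 = 0.406.

A ≈ 0.59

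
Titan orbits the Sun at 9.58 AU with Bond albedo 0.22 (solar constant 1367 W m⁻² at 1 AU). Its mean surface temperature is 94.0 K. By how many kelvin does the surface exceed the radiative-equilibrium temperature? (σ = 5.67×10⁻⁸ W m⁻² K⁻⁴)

ΔT ≈ 9.4 K

S = 1367/9.58² = 14.89 W m⁻².
T_eq = [S(1−A)/(4σ)]^(1/4) = [14.89×0.78/(4×5.67×10⁻⁸)]^(1/4) = 84.6 K.
ΔT = T_surf − T_eq = 94 − 84.6.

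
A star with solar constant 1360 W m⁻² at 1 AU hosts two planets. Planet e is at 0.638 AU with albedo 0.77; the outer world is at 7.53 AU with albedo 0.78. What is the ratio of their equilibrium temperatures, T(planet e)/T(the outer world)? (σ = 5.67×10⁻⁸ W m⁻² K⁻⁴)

T₁/T₂ ≈ 3.474

T_eq = [S₀(1−A)/(4σd²)]^(1/4), so T ∝ (1−A)^(1/4) / √d.
T₁ = [1360×0.23/(4×5.67×10⁻⁸×0.638²)]^(1/4) = 241.27 K.
T₂ = [1360×0.22/(4×5.67×10⁻⁸×7.53²)]^(1/4) = 69.45 K.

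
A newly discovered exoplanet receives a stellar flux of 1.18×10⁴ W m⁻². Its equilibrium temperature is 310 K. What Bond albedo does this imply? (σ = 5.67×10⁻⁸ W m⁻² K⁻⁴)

From T_eq⁴ = S(1−A)/(4σ): 1−A = 4σT_eq⁴/S.
1−A = 4 × 5.67×10⁻⁸ × (310)⁴ / 1.18×10⁴ = 0.178.

A ≈ 0.82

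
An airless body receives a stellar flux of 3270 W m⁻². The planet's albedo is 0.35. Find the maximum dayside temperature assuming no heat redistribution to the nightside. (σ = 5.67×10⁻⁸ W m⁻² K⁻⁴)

T_ss ≈ 440 K

With no redistribution each surface element balances locally: S(1−A) = σT⁴.
T = [3270 × 0.65 / 5.67×10⁻⁸]^(1/4) = (3.75×10¹⁰)^(1/4) = 440 K.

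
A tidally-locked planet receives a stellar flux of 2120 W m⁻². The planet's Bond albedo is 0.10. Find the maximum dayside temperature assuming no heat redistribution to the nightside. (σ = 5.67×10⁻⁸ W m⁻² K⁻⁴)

With no redistribution each surface element balances locally: S(1−A) = σT⁴.
T = [2120 × 0.90 / 5.67×10⁻⁸]^(1/4) = (3.37×10¹⁰)^(1/4) = 428 K.

T_ss ≈ 428 K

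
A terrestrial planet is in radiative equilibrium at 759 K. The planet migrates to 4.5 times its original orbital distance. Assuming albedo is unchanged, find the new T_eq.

T_eq ∝ L^(1/4) · d^(−1/2).
T′ = 759 / 4.5^(1/2) = 358 K.

T_eq ≈ 358 K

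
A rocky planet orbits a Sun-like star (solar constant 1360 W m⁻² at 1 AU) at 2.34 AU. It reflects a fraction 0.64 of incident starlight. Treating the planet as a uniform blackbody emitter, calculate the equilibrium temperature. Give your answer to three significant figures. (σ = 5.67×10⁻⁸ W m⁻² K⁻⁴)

T_eq ≈ 141 K

Flux at 2.34 AU: S = 1360/2.34² = 248 W m⁻².
Energy balance: absorbed = emitted ⇒ πR²·S(1−A) = 4πR²·σT_eq⁴, so T_eq⁴ = S(1−A)/(4σ).
T_eq = [248 × 0.36 / (4 × 5.67×10⁻⁸)]^(1/4) = (3.94×10⁸)^(1/4) = 141 K.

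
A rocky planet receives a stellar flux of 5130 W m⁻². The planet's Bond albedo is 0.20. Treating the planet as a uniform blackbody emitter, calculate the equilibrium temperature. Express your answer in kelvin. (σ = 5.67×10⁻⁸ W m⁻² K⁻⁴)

T_eq ≈ 367 K

Energy balance: absorbed = emitted ⇒ πR²·S(1−A) = 4πR²·σT_eq⁴, so T_eq⁴ = S(1−A)/(4σ).
T_eq = [5130 × 0.80 / (4 × 5.67×10⁻⁸)]^(1/4) = (1.81×10¹⁰)^(1/4) = 367 K.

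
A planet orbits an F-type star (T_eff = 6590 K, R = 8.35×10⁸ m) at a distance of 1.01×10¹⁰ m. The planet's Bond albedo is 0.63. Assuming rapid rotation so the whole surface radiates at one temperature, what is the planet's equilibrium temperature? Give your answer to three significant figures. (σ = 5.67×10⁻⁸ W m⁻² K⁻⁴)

L = 4πR_⋆²σT_⋆⁴ = 4π(8.35×10⁸)² × 5.67×10⁻⁸ × (6590)⁴ = 9.37×10²⁶ W.
S = L/(4πd²) = 7.31×10⁵ W m⁻².
Energy balance: absorbed = emitted ⇒ πR²·S(1−A) = 4πR²·σT_eq⁴, so T_eq⁴ = S(1−A)/(4σ).
T_eq = [7.31×10⁵ × 0.37 / (4 × 5.67×10⁻⁸)]^(1/4) = (1.19×10¹²)^(1/4) = 1040 K.

T_eq ≈ 1040 K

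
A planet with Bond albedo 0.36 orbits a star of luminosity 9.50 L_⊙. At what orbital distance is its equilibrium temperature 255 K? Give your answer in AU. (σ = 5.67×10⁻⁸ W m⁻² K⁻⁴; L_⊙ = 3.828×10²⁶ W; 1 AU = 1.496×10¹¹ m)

L = 9.50 × 3.828×10²⁶ = 3.64×10²⁷ W.
From T_eq⁴ = L(1−A)/(16πσd²): d = √[L(1−A)/(16πσT_eq⁴)].
d = √[3.64×10²⁷ × 0.64 / (16π × 5.67×10⁻⁸ × (255)⁴)] = 4.39×10¹¹ m = 2.94 AU.

d ≈ 2.94 AU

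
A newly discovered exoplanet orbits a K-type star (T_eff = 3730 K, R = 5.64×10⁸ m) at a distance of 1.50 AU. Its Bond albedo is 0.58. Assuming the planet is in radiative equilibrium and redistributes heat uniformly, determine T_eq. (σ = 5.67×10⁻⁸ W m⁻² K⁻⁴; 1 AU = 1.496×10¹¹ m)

d = 1.50 AU = 2.24×10¹¹ m.
L = 4πR_⋆²σT_⋆⁴ = 4π(5.64×10⁸)² × 5.67×10⁻⁸ × (3730)⁴ = 4.39×10²⁵ W.
S = L/(4πd²) = 69.3 W m⁻².
Energy balance: absorbed = emitted ⇒ πR²·S(1−A) = 4πR²·σT_eq⁴, so T_eq⁴ = S(1−A)/(4σ).
T_eq = [69.3 × 0.42 / (4 × 5.67×10⁻⁸)]^(1/4) = (1.28×10⁸)^(1/4) = 106 K.

T_eq ≈ 106 K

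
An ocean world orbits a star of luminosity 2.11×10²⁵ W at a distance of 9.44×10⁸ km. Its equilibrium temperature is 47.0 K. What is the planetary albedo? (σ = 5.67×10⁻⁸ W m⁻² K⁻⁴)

A ≈ 0.41

d = 9.44×10⁸ km = 9.44×10¹¹ m.
Flux: S = L/(4πd²) = 2.11×10²⁵/(4π×(9.44×10¹¹)²) = 1.88 W m⁻².
From T_eq⁴ = S(1−A)/(4σ): 1−A = 4σT_eq⁴/S.
1−A = 4 × 5.67×10⁻⁸ × (47.0)⁴ / 1.88 = 0.587.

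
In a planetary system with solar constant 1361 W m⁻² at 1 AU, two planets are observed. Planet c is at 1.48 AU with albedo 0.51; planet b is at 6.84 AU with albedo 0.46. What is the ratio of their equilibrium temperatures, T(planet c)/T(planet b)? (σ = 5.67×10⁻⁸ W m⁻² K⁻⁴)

T_eq = [S₀(1−A)/(4σd²)]^(1/4), so T ∝ (1−A)^(1/4) / √d.
T₁ = [1361×0.49/(4×5.67×10⁻⁸×1.48²)]^(1/4) = 191.41 K.
T₂ = [1361×0.54/(4×5.67×10⁻⁸×6.84²)]^(1/4) = 91.23 K.

T₁/T₂ ≈ 2.098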